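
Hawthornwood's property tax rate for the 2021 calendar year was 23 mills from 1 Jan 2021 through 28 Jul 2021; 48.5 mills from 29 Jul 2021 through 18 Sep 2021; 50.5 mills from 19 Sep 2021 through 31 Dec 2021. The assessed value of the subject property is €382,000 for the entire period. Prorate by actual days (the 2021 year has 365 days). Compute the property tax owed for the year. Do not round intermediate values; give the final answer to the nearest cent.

€13,166.96

1 Jan – 28 Jul 2021: 209 days at 23 mills → €382,000 × 2.3% × 209/365 = €5,030.8877
29 Jul – 18 Sep 2021: 52 days at 48.5 mills → €382,000 × 4.85% × 52/365 = €2,639.4630
19 Sep – 31 Dec 2021: 104 days at 50.5 mills → €382,000 × 5.05% × 104/365 = €5,496.6137
Total = €13,166.9644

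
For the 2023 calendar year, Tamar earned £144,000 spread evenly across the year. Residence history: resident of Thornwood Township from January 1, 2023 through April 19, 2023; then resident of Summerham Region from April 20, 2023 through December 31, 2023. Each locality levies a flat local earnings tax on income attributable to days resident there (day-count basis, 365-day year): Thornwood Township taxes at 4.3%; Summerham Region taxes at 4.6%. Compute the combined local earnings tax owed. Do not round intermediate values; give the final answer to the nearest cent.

£6,494.99

Thornwood Township, January 1 – April 19, 2023: 109 days → £144,000 × 4.3% × 109/365 = £1,849.1178
Summerham Region, April 20 – December 31, 2023: 256 days → £144,000 × 4.6% × 256/365 = £4,645.8740
Total = £6,494.9918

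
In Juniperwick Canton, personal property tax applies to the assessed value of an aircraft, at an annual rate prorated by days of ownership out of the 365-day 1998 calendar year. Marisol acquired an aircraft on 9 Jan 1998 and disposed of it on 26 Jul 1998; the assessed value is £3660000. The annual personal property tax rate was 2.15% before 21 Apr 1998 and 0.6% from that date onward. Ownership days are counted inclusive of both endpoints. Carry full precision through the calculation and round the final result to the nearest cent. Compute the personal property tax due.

£27826.03

9 Jan – 20 Apr 1998: 102 days at 2.15% → £3660000 × 2.15% × 102/365 = £21990.0822
21 Apr – 26 Jul 1998: 97 days at 0.6% → £3660000 × 0.6% × 97/365 = £5835.9452
Total = £27826.0274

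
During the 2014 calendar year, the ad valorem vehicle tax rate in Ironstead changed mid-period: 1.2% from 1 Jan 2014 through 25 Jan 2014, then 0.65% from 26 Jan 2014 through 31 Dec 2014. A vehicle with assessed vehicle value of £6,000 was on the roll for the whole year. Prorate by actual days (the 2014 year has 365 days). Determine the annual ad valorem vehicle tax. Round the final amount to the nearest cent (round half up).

1 Jan – 25 Jan 2014: 25 days at 1.2% → £6,000 × 1.2% × 25/365 = £4.9315
26 Jan – 31 Dec 2014: 340 days at 0.65% → £6,000 × 0.65% × 340/365 = £36.3288
Total = £41.2603

£41.26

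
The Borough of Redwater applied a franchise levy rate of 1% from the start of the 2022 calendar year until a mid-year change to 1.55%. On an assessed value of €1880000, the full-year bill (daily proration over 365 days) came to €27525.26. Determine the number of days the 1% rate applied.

57 days

Let d = days at the first rate; then 365 − d days at the second rate.
€1880000 × [1%·d + 1.55%·(365−d)] / 365 = €27525.26
Solving gives d = 57, so the new rate took effect on 27 February 2022.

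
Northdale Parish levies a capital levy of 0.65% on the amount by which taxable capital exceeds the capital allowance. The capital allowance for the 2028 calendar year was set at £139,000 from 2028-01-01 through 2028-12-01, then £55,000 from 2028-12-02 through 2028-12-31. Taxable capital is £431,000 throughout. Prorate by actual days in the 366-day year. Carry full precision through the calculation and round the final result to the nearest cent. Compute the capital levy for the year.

£1,942.75

2028-01-01 to 2028-12-01: 336 days, exemption £139,000 → (£431,000 − £139,000) × 0.65% × 336/366 = £1,742.4262
2028-12-02 to 2028-12-31: 30 days, exemption £55,000 → (£431,000 − £55,000) × 0.65% × 30/366 = £200.3279
Total = £1,942.7541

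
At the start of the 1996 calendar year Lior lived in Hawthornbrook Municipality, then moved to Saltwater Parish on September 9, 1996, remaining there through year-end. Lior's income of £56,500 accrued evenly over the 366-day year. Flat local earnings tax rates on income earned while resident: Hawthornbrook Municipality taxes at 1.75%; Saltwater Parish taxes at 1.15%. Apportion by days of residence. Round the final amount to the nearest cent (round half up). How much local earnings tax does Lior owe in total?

£883.16

Hawthornbrook Municipality, January 1 – September 8, 1996: 252 days → £56,500 × 1.75% × 252/366 = £680.7787
Saltwater Parish, September 9 – December 31, 1996: 114 days → £56,500 × 1.15% × 114/366 = £202.3811
Total = £883.1598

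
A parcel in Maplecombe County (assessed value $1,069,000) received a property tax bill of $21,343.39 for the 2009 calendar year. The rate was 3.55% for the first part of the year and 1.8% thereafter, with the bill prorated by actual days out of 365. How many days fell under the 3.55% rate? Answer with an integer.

41 days

Let d = days at the first rate; then 365 − d days at the second rate.
$1,069,000 × [3.55%·d + 1.8%·(365−d)] / 365 = $21,343.39
Solving gives d = 41, so the new rate took effect on 11 February 2009.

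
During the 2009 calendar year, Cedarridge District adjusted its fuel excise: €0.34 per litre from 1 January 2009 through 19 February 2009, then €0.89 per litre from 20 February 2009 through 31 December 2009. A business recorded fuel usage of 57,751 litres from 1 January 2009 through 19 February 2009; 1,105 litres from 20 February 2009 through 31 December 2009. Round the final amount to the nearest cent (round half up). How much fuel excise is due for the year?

1 January – 19 February 2009: 57,751 litres at €0.34/litre → €19,635.34
20 February – 31 December 2009: 1,105 litres at €0.89/litre → €983.45

€20,618.79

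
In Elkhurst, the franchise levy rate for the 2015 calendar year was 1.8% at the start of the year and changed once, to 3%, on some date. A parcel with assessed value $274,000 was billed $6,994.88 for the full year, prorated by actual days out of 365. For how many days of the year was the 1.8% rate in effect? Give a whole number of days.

136 days

Let d = days at the first rate; then 365 − d days at the second rate.
$274,000 × [1.8%·d + 3%·(365−d)] / 365 = $6,994.88
Solving gives d = 136, so the new rate took effect on 17 May 2015.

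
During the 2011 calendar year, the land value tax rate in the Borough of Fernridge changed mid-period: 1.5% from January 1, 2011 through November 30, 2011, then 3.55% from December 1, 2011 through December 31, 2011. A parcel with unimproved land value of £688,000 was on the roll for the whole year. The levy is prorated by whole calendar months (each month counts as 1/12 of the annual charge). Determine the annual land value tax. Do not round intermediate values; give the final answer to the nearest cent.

£11,495.33

January 1 – November 30, 2011: 11 months at 1.5% → £688,000 × 1.5% × 11/12 = £9,460.0000
December 1 – December 31, 2011: 1 month at 3.55% → £688,000 × 3.55% × 1/12 = £2,035.3333
Total = £11,495.3333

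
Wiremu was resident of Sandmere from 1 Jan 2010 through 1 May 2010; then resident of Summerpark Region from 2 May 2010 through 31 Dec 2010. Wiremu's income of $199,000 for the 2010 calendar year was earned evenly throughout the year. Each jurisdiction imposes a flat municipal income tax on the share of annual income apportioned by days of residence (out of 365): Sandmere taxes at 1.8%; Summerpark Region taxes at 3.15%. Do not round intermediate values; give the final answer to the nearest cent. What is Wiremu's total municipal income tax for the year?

Sandmere, 1 Jan – 1 May 2010: 121 days → $199,000 × 1.8% × 121/365 = $1,187.4575
Summerpark Region, 2 May – 31 Dec 2010: 244 days → $199,000 × 3.15% × 244/365 = $4,190.4493
Total = $5,377.9068

$5,377.91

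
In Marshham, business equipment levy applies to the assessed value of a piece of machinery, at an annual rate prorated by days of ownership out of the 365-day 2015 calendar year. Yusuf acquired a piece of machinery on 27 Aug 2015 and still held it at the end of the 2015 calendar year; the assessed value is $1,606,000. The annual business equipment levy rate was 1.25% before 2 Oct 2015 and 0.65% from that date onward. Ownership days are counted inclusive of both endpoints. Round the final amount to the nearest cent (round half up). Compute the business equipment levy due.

27 Aug – 1 Oct 2015: 36 days at 1.25% → $1,606,000 × 1.25% × 36/365 = $1,980.0000
2 Oct – 31 Dec 2015: 91 days at 0.65% → $1,606,000 × 0.65% × 91/365 = $2,602.6000
Total = $4,582.6000

$4,582.60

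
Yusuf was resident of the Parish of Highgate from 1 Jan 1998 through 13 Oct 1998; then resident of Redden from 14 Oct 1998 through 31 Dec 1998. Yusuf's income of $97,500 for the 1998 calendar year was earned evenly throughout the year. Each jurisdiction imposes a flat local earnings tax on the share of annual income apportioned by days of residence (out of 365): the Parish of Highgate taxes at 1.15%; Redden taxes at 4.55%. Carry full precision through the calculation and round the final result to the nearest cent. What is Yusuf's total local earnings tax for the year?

$1,838.74

The Parish of Highgate, 1 Jan – 13 Oct 1998: 286 days → $97,500 × 1.15% × 286/365 = $878.5685
Redden, 14 Oct – 31 Dec 1998: 79 days → $97,500 × 4.55% × 79/365 = $960.1747
Total = $1,838.7432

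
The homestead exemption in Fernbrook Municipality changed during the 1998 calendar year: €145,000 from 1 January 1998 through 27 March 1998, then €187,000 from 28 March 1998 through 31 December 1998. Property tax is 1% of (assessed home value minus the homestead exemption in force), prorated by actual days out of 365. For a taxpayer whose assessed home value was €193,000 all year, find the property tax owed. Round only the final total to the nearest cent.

1 January – 27 March 1998: 86 days, exemption €145,000 → (€193,000 − €145,000) × 1% × 86/365 = €113.0959
28 March – 31 December 1998: 279 days, exemption €187,000 → (€193,000 − €187,000) × 1% × 279/365 = €45.8630
Total = €158.9589

€158.96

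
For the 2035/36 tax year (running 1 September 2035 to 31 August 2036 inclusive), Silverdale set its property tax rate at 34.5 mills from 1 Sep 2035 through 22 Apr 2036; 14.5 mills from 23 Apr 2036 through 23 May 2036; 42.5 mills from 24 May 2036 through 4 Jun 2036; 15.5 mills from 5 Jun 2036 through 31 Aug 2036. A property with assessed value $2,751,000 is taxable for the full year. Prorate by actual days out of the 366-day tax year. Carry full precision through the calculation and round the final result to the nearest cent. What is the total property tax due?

1 Sep 2035 – 22 Apr 2036: 235 days at 34.5 mills → $2,751,000 × 3.45% × 235/366 = $60,939.1598
23 Apr – 23 May 2036: 31 days at 14.5 mills → $2,751,000 × 1.45% × 31/366 = $3,378.6189
24 May – 4 Jun 2036: 12 days at 42.5 mills → $2,751,000 × 4.25% × 12/366 = $3,833.3607
5 Jun – 31 Aug 2036: 88 days at 15.5 mills → $2,751,000 × 1.55% × 88/366 = $10,252.3607
Total = $78,403.5000

$78,403.50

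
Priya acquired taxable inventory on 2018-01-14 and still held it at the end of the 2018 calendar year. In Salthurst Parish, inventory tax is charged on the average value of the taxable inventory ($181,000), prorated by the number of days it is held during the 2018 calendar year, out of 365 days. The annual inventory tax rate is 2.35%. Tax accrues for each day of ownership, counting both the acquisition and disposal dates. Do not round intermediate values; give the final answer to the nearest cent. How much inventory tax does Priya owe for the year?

Days held (2018-01-14 to 2018-12-31): 352 out of 365
Tax = $181,000 × 2.35% × 352/365 = $4,102.0055

$4,102.01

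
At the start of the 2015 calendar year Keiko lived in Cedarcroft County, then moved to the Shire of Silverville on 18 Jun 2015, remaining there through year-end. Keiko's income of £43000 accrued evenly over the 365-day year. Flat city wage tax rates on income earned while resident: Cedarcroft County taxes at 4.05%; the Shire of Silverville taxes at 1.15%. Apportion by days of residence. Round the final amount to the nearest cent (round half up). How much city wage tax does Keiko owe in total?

Cedarcroft County, 1 Jan – 17 Jun 2015: 168 days → £43000 × 4.05% × 168/365 = £801.5671
The Shire of Silverville, 18 Jun – 31 Dec 2015: 197 days → £43000 × 1.15% × 197/365 = £266.8945
Total = £1068.4616

£1068.46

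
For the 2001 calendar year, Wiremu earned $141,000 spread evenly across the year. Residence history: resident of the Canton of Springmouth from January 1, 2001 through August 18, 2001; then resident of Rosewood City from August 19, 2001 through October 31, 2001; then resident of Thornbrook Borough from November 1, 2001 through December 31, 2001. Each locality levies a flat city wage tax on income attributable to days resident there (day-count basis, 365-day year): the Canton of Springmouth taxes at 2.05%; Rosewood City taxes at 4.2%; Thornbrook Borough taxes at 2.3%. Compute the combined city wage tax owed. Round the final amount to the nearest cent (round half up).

$3,564.02

The Canton of Springmouth, January 1 – August 18, 2001: 230 days → $141,000 × 2.05% × 230/365 = $1,821.4110
Rosewood City, August 19 – October 31, 2001: 74 days → $141,000 × 4.2% × 74/365 = $1,200.6247
Thornbrook Borough, November 1 – December 31, 2001: 61 days → $141,000 × 2.3% × 61/365 = $541.9808
Total = $3,564.0164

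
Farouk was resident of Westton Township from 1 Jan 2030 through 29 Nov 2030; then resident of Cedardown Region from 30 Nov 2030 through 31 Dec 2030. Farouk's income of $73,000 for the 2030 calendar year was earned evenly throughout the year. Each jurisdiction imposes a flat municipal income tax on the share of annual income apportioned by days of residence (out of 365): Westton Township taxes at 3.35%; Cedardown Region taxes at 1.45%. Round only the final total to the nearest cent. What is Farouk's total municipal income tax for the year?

$2,323.90

Westton Township, 1 Jan – 29 Nov 2030: 333 days → $73,000 × 3.35% × 333/365 = $2,231.1000
Cedardown Region, 30 Nov – 31 Dec 2030: 32 days → $73,000 × 1.45% × 32/365 = $92.8000
Total = $2,323.9000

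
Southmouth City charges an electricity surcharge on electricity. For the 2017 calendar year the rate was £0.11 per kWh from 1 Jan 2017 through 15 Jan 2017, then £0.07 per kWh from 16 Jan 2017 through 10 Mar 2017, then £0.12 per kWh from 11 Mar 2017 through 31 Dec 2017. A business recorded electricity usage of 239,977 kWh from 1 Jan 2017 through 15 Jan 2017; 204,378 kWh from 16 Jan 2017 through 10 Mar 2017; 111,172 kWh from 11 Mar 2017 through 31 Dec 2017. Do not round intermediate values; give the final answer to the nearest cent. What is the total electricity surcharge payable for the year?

1 Jan – 15 Jan 2017: 239,977 kWh at £0.11/kWh → £26397.47
16 Jan – 10 Mar 2017: 204,378 kWh at £0.07/kWh → £14306.46
11 Mar – 31 Dec 2017: 111,172 kWh at £0.12/kWh → £13340.64

£54044.57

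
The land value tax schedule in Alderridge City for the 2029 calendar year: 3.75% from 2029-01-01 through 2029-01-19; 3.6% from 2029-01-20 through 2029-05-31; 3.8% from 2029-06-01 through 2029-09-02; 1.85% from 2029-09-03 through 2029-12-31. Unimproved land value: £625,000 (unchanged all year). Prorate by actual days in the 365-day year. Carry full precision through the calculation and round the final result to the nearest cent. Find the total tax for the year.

£19,274.83

2029-01-01 to 2029-01-19: 19 days at 3.75% → £625,000 × 3.75% × 19/365 = £1,220.0342
2029-01-20 to 2029-05-31: 132 days at 3.6% → £625,000 × 3.6% × 132/365 = £8,136.9863
2029-06-01 to 2029-09-02: 94 days at 3.8% → £625,000 × 3.8% × 94/365 = £6,116.4384
2029-09-03 to 2029-12-31: 120 days at 1.85% → £625,000 × 1.85% × 120/365 = £3,801.3699
Total = £19,274.8288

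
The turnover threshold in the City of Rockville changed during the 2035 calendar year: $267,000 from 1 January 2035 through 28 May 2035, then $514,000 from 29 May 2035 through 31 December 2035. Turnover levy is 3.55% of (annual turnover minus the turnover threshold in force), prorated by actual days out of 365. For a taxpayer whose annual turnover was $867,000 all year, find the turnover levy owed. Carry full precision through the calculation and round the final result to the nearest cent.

1 January – 28 May 2035: 148 days, exemption $267,000 → ($867,000 − $267,000) × 3.55% × 148/365 = $8,636.7123
29 May – 31 December 2035: 217 days, exemption $514,000 → ($867,000 − $514,000) × 3.55% × 217/365 = $7,450.2342
Total = $16,086.9466

$16,086.95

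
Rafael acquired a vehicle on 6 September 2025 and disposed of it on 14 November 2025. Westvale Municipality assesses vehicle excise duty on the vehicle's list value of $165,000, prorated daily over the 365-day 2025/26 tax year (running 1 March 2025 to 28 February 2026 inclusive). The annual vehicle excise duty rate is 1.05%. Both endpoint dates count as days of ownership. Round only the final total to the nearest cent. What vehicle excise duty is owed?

$332.26

Days held (6 September – 14 November 2025): 70 out of 365
Tax = $165,000 × 1.05% × 70/365 = $332.2603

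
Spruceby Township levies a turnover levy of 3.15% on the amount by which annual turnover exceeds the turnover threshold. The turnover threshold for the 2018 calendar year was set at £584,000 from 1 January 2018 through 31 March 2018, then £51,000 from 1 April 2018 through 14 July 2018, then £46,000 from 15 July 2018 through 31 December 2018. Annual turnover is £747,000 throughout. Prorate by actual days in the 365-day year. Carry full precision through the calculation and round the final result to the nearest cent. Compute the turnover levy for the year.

£17,857.48

1 January – 31 March 2018: 90 days, exemption £584,000 → (£747,000 − £584,000) × 3.15% × 90/365 = £1,266.0411
1 April – 14 July 2018: 105 days, exemption £51,000 → (£747,000 − £51,000) × 3.15% × 105/365 = £6,306.9041
15 July – 31 December 2018: 170 days, exemption £46,000 → (£747,000 − £46,000) × 3.15% × 170/365 = £10,284.5342
Total = £17,857.4795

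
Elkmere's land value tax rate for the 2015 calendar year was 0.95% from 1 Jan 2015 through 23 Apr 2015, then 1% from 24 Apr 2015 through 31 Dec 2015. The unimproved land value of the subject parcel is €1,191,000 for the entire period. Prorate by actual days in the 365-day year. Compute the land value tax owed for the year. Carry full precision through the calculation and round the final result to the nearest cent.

€11,725.64

1 Jan – 23 Apr 2015: 113 days at 0.95% → €1,191,000 × 0.95% × 113/365 = €3,502.8452
24 Apr – 31 Dec 2015: 252 days at 1% → €1,191,000 × 1% × 252/365 = €8,222.7945
Total = €11,725.6397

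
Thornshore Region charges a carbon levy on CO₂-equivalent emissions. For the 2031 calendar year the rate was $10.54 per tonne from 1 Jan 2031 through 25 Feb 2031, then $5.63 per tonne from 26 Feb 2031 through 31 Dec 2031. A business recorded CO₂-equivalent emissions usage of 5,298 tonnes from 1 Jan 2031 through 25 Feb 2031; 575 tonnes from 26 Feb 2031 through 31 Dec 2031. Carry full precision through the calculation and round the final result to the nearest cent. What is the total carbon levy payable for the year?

$59,078.17

1 Jan – 25 Feb 2031: 5,298 tonnes at $10.54/tonne → $55,840.92
26 Feb – 31 Dec 2031: 575 tonnes at $5.63/tonne → $3,237.25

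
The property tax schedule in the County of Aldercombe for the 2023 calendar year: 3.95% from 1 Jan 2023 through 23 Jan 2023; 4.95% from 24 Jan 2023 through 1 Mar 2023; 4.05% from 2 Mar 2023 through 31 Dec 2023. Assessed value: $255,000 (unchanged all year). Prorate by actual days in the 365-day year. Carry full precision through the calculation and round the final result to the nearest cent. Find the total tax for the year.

1 Jan – 23 Jan 2023: 23 days at 3.95% → $255,000 × 3.95% × 23/365 = $634.7055
24 Jan – 1 Mar 2023: 37 days at 4.95% → $255,000 × 4.95% × 37/365 = $1,279.5411
2 Mar – 31 Dec 2023: 305 days at 4.05% → $255,000 × 4.05% × 305/365 = $8,629.8288
Total = $10,544.0753

$10,544.08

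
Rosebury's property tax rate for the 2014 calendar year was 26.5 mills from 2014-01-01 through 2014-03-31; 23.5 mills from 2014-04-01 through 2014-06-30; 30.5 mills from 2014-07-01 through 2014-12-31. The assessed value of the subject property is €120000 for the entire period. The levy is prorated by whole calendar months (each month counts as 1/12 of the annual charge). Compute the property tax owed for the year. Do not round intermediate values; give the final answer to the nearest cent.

2014-01-01 to 2014-03-31: 3 months at 26.5 mills → €120000 × 2.65% × 3/12 = €795.0000
2014-04-01 to 2014-06-30: 3 months at 23.5 mills → €120000 × 2.35% × 3/12 = €705.0000
2014-07-01 to 2014-12-31: 6 months at 30.5 mills → €120000 × 3.05% × 6/12 = €1830.0000
Total = €3330.0000

€3330.00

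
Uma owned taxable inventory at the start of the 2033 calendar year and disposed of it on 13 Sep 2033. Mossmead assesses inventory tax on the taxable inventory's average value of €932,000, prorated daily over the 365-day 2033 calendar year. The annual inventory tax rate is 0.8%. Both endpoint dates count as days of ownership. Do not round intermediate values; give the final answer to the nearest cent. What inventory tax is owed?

Days held (1 Jan – 13 Sep 2033): 256 out of 365
Tax = €932,000 × 0.8% × 256/365 = €5,229.4137

€5,229.41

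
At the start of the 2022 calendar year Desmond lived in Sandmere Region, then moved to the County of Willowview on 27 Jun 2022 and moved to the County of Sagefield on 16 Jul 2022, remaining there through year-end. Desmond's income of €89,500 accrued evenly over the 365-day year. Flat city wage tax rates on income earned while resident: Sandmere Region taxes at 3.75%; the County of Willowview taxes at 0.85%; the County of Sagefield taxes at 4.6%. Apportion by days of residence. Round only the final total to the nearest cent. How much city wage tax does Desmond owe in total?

€3,573.38

Sandmere Region, 1 Jan – 26 Jun 2022: 177 days → €89,500 × 3.75% × 177/365 = €1,627.5514
The County of Willowview, 27 Jun – 15 Jul 2022: 19 days → €89,500 × 0.85% × 19/365 = €39.6007
The County of Sagefield, 16 Jul – 31 Dec 2022: 169 days → €89,500 × 4.6% × 169/365 = €1,906.2274
Total = €3,573.3795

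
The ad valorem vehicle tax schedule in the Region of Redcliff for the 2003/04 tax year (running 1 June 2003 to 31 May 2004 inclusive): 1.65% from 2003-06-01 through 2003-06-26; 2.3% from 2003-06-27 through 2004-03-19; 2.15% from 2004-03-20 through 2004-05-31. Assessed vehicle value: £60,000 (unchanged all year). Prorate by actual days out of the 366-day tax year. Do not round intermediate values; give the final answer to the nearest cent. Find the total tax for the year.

2003-06-01 to 2003-06-26: 26 days at 1.65% → £60,000 × 1.65% × 26/366 = £70.3279
2003-06-27 to 2004-03-19: 267 days at 2.3% → £60,000 × 2.3% × 267/366 = £1,006.7213
2004-03-20 to 2004-05-31: 73 days at 2.15% → £60,000 × 2.15% × 73/366 = £257.2951
Total = £1,334.3443

£1,334.34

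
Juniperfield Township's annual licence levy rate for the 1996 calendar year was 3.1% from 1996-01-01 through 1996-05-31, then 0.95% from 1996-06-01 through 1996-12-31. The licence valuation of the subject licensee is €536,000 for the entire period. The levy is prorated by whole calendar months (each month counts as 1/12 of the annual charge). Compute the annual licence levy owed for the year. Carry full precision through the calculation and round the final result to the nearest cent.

1996-01-01 to 1996-05-31: 5 months at 3.1% → €536,000 × 3.1% × 5/12 = €6,923.3333
1996-06-01 to 1996-12-31: 7 months at 0.95% → €536,000 × 0.95% × 7/12 = €2,970.3333
Total = €9,893.6667

€9,893.67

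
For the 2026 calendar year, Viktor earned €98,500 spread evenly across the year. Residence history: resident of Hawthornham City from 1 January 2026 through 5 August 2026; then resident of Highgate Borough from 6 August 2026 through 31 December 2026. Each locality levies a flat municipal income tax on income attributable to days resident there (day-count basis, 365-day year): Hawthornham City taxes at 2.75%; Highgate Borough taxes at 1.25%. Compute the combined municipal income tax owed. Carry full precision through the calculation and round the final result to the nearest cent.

Hawthornham City, 1 January – 5 August 2026: 217 days → €98,500 × 2.75% × 217/365 = €1,610.4075
Highgate Borough, 6 August – 31 December 2026: 148 days → €98,500 × 1.25% × 148/365 = €499.2466
Total = €2,109.6541

€2,109.65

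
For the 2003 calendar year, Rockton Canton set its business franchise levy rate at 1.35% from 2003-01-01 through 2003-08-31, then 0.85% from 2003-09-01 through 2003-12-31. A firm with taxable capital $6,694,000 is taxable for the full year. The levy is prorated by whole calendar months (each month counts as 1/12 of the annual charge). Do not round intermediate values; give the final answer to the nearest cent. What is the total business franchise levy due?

$79,212.33

2003-01-01 to 2003-08-31: 8 months at 1.35% → $6,694,000 × 1.35% × 8/12 = $60,246.0000
2003-09-01 to 2003-12-31: 4 months at 0.85% → $6,694,000 × 0.85% × 4/12 = $18,966.3333
Total = $79,212.3333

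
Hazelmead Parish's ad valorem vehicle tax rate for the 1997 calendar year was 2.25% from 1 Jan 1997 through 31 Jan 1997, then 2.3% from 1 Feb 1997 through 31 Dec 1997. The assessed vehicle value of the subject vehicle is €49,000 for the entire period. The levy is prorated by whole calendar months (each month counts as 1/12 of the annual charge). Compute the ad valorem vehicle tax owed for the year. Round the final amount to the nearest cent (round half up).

€1,124.96

1 Jan – 31 Jan 1997: 1 month at 2.25% → €49,000 × 2.25% × 1/12 = €91.8750
1 Feb – 31 Dec 1997: 11 months at 2.3% → €49,000 × 2.3% × 11/12 = €1,033.0833
Total = €1,124.9583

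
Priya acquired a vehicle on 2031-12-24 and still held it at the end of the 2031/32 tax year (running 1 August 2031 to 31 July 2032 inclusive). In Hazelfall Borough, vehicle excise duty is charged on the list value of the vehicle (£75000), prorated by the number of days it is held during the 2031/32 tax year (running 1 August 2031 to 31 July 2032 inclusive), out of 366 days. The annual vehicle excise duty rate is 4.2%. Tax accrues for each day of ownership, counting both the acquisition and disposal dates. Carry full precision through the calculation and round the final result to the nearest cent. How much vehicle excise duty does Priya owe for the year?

£1902.05

Days held (2031-12-24 to 2032-07-31): 221 out of 366
Tax = £75000 × 4.2% × 221/366 = £1902.0492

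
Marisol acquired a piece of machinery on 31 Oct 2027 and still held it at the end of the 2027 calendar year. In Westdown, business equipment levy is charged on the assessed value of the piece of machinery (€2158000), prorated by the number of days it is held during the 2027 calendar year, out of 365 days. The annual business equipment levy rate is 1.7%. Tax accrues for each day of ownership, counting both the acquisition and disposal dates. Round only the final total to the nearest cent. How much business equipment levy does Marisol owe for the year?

Days held (31 Oct – 31 Dec 2027): 62 out of 365
Tax = €2158000 × 1.7% × 62/365 = €6231.5945

€6231.59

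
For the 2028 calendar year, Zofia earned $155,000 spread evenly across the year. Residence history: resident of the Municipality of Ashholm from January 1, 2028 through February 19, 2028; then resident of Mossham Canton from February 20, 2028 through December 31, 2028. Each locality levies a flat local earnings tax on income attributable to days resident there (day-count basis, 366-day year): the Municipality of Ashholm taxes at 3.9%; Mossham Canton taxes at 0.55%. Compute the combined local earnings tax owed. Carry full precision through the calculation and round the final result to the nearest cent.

The Municipality of Ashholm, January 1 – February 19, 2028: 50 days → $155,000 × 3.9% × 50/366 = $825.8197
Mossham Canton, February 20 – December 31, 2028: 316 days → $155,000 × 0.55% × 316/366 = $736.0383
Total = $1,561.8579

$1,561.86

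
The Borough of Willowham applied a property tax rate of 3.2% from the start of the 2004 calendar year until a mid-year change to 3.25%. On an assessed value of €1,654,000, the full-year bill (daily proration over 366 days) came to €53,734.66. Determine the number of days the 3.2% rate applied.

Let d = days at the first rate; then 366 − d days at the second rate.
€1,654,000 × [3.2%·d + 3.25%·(366−d)] / 366 = €53,734.66
Solving gives d = 9, so the new rate took effect on January 10, 2004.

9 days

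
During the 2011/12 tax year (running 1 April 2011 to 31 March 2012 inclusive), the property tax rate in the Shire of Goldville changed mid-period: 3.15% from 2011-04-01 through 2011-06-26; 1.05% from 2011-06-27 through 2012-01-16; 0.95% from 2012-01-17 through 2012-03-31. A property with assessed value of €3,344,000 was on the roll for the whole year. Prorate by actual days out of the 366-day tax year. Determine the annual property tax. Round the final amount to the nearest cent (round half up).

€51,119.34

2011-04-01 to 2011-06-26: 87 days at 3.15% → €3,344,000 × 3.15% × 87/366 = €25,038.8852
2011-06-27 to 2012-01-16: 204 days at 1.05% → €3,344,000 × 1.05% × 204/366 = €19,570.6230
2012-01-17 to 2012-03-31: 75 days at 0.95% → €3,344,000 × 0.95% × 75/366 = €6,509.8361
Total = €51,119.3443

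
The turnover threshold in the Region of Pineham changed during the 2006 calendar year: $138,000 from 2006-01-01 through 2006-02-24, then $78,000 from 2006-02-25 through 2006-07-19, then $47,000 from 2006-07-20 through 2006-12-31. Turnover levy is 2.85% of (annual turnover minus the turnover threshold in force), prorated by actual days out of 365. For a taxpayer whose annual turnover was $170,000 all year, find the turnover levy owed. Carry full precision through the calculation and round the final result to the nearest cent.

2006-01-01 to 2006-02-24: 55 days, exemption $138,000 → ($170,000 − $138,000) × 2.85% × 55/365 = $137.4247
2006-02-25 to 2006-07-19: 145 days, exemption $78,000 → ($170,000 − $78,000) × 2.85% × 145/365 = $1,041.6164
2006-07-20 to 2006-12-31: 165 days, exemption $47,000 → ($170,000 − $47,000) × 2.85% × 165/365 = $1,584.6781
Total = $2,763.7192

$2,763.72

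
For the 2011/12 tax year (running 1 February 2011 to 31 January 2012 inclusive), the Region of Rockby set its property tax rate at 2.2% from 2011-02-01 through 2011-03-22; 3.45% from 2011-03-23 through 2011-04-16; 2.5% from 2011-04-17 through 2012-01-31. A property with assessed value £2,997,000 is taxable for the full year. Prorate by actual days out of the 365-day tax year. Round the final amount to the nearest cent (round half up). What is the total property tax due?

£75,643.46

2011-02-01 to 2011-03-22: 50 days at 2.2% → £2,997,000 × 2.2% × 50/365 = £9,032.0548
2011-03-23 to 2011-04-16: 25 days at 3.45% → £2,997,000 × 3.45% × 25/365 = £7,081.9521
2011-04-17 to 2012-01-31: 290 days at 2.5% → £2,997,000 × 2.5% × 290/365 = £59,529.4521
Total = £75,643.4589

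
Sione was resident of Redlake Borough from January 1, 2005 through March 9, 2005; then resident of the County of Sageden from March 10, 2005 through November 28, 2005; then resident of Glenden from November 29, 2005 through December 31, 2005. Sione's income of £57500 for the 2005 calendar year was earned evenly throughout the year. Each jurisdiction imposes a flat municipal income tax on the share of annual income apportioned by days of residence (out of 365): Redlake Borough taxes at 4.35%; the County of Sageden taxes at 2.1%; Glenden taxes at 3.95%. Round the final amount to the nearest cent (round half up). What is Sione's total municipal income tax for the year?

Redlake Borough, January 1 – March 9, 2005: 68 days → £57500 × 4.35% × 68/365 = £465.9863
The County of Sageden, March 10 – November 28, 2005: 264 days → £57500 × 2.1% × 264/365 = £873.3699
Glenden, November 29 – December 31, 2005: 33 days → £57500 × 3.95% × 33/365 = £205.3459
Total = £1544.7021

£1544.70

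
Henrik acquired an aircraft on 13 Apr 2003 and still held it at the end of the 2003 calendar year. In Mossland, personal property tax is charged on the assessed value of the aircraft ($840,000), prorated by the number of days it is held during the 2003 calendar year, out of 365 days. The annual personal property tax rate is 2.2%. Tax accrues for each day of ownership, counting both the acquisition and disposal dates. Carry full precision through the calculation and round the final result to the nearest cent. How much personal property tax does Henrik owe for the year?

$13,315.73

Days held (13 Apr – 31 Dec 2003): 263 out of 365
Tax = $840,000 × 2.2% × 263/365 = $13,315.7260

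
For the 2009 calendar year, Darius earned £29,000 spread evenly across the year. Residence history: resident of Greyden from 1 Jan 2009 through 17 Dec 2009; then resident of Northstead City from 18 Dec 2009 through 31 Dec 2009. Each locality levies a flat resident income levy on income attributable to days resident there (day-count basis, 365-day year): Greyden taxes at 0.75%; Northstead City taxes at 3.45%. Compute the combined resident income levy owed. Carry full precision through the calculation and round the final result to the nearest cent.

Greyden, 1 Jan – 17 Dec 2009: 351 days → £29,000 × 0.75% × 351/365 = £209.1575
Northstead City, 18 Dec – 31 Dec 2009: 14 days → £29,000 × 3.45% × 14/365 = £38.3753
Total = £247.5329

£247.53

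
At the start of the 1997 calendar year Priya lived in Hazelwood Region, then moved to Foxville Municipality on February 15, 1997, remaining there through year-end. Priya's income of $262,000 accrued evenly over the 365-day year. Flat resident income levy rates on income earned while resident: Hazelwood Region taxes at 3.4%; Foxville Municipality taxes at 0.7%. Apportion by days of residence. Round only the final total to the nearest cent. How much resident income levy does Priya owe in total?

Hazelwood Region, January 1 – February 14, 1997: 45 days → $262,000 × 3.4% × 45/365 = $1,098.2466
Foxville Municipality, February 15 – December 31, 1997: 320 days → $262,000 × 0.7% × 320/365 = $1,607.8904
Total = $2,706.1370

$2,706.14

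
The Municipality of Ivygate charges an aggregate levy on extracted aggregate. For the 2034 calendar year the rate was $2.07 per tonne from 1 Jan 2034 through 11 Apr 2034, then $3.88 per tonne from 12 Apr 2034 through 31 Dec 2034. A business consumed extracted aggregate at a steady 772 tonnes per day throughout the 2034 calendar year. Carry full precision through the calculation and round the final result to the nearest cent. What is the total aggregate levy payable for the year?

1 Jan – 11 Apr 2034: 101 days × 772 tonnes/day = 77,972 tonnes at $2.07/tonne → $161,402.04
12 Apr – 31 Dec 2034: 264 days × 772 tonnes/day = 203,808 tonnes at $3.88/tonne → $790,775.04

$952,177.08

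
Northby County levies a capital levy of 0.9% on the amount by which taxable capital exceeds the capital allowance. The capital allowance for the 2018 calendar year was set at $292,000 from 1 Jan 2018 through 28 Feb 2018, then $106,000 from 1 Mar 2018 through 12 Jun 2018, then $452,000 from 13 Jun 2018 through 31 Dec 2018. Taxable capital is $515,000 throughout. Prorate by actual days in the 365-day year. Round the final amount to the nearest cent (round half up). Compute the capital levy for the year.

1 Jan – 28 Feb 2018: 59 days, exemption $292,000 → ($515,000 − $292,000) × 0.9% × 59/365 = $324.4192
1 Mar – 12 Jun 2018: 104 days, exemption $106,000 → ($515,000 − $106,000) × 0.9% × 104/365 = $1,048.8329
13 Jun – 31 Dec 2018: 202 days, exemption $452,000 → ($515,000 − $452,000) × 0.9% × 202/365 = $313.7918
Total = $1,687.0438

$1,687.04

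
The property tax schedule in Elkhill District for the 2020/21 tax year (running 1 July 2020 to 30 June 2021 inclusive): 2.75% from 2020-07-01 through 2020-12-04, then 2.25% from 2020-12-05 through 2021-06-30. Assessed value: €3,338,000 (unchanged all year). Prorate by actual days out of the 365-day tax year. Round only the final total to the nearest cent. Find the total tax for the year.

2020-07-01 to 2020-12-04: 157 days at 2.75% → €3,338,000 × 2.75% × 157/365 = €39,484.4247
2020-12-05 to 2021-06-30: 208 days at 2.25% → €3,338,000 × 2.25% × 208/365 = €42,799.5616
Total = €82,283.9863

€82,283.99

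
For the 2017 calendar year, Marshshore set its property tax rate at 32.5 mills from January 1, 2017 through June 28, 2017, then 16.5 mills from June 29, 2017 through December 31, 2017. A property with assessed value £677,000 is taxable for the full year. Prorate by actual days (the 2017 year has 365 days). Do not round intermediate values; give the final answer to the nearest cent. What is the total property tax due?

£16,482.63

January 1 – June 28, 2017: 179 days at 32.5 mills → £677,000 × 3.25% × 179/365 = £10,790.2671
June 29 – December 31, 2017: 186 days at 16.5 mills → £677,000 × 1.65% × 186/365 = £5,692.3644
Total = £16,482.6315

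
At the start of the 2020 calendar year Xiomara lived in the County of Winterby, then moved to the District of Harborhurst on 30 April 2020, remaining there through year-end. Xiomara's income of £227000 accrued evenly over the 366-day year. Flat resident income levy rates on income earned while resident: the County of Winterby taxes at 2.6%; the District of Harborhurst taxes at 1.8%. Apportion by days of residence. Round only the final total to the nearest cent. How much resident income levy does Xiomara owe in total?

£4681.41

The County of Winterby, 1 January – 29 April 2020: 120 days → £227000 × 2.6% × 120/366 = £1935.0820
The District of Harborhurst, 30 April – 31 December 2020: 246 days → £227000 × 1.8% × 246/366 = £2746.3279
Total = £4681.4098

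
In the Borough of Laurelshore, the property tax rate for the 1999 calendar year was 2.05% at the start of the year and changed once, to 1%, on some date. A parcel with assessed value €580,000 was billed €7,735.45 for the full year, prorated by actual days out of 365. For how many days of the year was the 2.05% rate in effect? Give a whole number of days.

116 days

Let d = days at the first rate; then 365 − d days at the second rate.
€580,000 × [2.05%·d + 1%·(365−d)] / 365 = €7,735.45
Solving gives d = 116, so the new rate took effect on 27 April 1999.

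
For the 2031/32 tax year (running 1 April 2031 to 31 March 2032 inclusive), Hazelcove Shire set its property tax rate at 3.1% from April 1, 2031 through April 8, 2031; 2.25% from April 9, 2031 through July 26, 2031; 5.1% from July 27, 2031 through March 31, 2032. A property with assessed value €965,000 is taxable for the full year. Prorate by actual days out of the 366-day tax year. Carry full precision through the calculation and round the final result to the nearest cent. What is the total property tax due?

April 1 – April 8, 2031: 8 days at 3.1% → €965,000 × 3.1% × 8/366 = €653.8798
April 9 – July 26, 2031: 109 days at 2.25% → €965,000 × 2.25% × 109/366 = €6,466.2910
July 27, 2031 – March 31, 2032: 249 days at 5.1% → €965,000 × 5.1% × 249/366 = €33,482.3361
Total = €40,602.5068

€40,602.51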